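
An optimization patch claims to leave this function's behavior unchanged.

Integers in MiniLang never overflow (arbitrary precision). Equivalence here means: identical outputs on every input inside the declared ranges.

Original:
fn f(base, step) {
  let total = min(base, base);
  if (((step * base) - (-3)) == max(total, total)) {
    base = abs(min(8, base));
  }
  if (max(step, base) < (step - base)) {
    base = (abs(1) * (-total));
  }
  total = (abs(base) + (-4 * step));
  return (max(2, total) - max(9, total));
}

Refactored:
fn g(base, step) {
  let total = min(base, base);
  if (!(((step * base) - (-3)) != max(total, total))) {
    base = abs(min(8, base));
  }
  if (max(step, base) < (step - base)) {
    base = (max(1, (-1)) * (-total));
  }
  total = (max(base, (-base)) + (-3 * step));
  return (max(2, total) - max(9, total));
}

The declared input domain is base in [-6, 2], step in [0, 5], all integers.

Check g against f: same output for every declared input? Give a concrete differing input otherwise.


Consider the input base=-6, step=1.
f: total := -6 | (((step * base) - (-3)) == max(total, total)): false | (max(step, base) < (step - base)): true | base := 6 | total := 2 | result -7
g: total := -6 | (!(((step * base) - (-3)) != max(total, total))): false | (max(step, base) < (step - base)): true | base := 6 | total := 3 | result -6
-7 != -6, so the rewrite changes behavior.
verdict: not equivalent; witness: base=-6, step=1


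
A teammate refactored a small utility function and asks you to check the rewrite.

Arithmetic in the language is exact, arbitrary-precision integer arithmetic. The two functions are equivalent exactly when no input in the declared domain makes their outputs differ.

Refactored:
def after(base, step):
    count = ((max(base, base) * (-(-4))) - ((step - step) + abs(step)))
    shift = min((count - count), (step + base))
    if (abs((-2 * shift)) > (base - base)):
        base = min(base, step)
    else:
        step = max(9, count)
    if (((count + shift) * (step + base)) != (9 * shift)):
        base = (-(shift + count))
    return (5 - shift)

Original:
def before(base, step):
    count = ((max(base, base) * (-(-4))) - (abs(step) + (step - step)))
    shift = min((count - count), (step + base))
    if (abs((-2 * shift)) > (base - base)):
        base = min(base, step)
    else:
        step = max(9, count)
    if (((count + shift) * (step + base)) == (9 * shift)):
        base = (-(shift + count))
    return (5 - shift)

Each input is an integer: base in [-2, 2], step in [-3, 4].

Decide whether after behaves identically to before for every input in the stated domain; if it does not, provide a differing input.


Equivalent. Although `(((count + shift) * (step + base)) == (9 * shift))` became `(((count + shift) * (step + base)) != (9 * shift))`, no input in the stated domain can expose it.
Sweeping the whole domain (40 inputs) finds no disagreement.
Spot check at base=2, step=3 — before: count becomes 5; next shift becomes 0; next (abs((-2 * shift)) > (base - base)) evaluates to false; next step becomes 9; next (((count + shift) * (step + base)) == (9 * shift)) evaluates to false; next final value 5. after: count becomes 5; next shift becomes 0; next (abs((-2 * shift)) > (base - base)) evaluates to false; next step becomes 9; next (((count + shift) * (step + base)) != (9 * shift)) evaluates to true; next base becomes -5; next final value 5. Both give 5.
verdict: equivalent


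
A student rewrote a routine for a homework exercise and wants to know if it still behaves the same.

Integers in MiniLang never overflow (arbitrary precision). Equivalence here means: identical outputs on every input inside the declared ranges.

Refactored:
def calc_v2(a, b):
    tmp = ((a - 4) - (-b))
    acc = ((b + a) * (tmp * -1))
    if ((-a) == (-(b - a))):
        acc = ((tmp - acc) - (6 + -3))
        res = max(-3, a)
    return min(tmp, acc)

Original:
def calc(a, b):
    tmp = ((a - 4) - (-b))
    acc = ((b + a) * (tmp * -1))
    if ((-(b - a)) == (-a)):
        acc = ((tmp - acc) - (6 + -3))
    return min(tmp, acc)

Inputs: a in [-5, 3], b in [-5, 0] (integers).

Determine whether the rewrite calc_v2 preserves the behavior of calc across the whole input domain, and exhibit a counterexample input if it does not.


The two versions differ — the changes include statement counts differ; and constant usage differs; and local variable names differ; and min/max/abs usage differs.
Tracing a=0, b=-1: calc: tmp=-5, then acc=-5, then ((-(b - a)) == (-a)) is false, then returns -5 | calc_v2: tmp=-5, then acc=-5, then ((-a) == (-(b - a))) is false, then returns -5 — matching result -5.
An exhaustive pass over the 54 declared inputs shows identical outputs.
verdict: equivalent


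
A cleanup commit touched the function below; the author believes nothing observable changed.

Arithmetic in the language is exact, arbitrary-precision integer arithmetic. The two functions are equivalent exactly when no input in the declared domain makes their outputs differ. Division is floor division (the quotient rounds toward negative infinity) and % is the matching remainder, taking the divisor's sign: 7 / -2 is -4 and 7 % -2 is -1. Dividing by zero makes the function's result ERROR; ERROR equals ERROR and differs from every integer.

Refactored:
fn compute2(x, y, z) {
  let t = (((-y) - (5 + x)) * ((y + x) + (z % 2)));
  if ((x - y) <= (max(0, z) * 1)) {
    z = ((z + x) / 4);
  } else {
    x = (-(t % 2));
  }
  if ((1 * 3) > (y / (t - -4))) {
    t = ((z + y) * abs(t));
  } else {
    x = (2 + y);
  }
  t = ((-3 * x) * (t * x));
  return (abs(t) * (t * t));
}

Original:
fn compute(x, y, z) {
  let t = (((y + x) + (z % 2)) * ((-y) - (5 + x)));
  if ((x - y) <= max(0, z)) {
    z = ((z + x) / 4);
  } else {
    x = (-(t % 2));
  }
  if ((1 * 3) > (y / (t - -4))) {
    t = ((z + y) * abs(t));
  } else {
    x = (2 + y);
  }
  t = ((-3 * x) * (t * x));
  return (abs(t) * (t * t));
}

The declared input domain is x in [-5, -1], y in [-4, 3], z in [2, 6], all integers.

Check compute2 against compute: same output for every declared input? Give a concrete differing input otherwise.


Differences: arithmetic usage differs; also constant usage differs — yet all 200 inputs agree.
verdict: equivalent


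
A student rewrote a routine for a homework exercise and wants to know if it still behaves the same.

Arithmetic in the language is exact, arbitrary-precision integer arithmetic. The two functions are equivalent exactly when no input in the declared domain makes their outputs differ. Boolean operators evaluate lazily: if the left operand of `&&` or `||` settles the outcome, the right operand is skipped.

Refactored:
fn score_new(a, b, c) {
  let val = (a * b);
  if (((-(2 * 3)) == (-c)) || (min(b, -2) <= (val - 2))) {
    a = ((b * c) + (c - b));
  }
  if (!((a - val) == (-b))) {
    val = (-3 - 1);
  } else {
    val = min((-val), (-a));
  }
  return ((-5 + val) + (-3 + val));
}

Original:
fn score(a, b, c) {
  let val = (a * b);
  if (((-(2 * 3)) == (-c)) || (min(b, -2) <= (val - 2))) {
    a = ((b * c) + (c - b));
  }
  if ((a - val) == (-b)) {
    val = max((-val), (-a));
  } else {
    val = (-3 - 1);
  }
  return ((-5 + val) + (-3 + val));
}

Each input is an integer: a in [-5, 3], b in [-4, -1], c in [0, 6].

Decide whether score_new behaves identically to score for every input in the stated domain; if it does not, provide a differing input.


These are not equivalent — on a=0, b=-4, c=0 the outputs split (-8 vs -16).
score: val = 0; (((-(2 * 3)) == (-c)) || (min(b, -2) <= (val - 2))) -> true; a = 4; ((a - val) == (-b)) -> true; val = 0; return -8
score_new: val = 0; (((-(2 * 3)) == (-c)) || (min(b, -2) <= (val - 2))) -> true; a = 4; (!((a - val) == (-b))) -> false; val = -4; return -16
verdict: not equivalent; witness: a=0, b=-4, c=0


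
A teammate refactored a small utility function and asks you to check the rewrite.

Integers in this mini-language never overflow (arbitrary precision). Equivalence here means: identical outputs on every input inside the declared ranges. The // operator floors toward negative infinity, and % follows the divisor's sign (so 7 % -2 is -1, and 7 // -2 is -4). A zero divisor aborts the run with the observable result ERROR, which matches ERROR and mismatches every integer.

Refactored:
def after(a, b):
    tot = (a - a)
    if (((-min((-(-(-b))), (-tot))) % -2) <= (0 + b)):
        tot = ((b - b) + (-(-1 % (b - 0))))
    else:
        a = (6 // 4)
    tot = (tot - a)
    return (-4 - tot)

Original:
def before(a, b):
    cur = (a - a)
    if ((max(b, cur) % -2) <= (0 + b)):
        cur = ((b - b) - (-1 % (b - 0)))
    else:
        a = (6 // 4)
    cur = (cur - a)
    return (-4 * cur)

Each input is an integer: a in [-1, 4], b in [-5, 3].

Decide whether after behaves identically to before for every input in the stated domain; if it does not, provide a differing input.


These are not equivalent — on a=-1, b=-5 the outputs split (4 vs -3).
before: cur := 0 | ((max(b, cur) % -2) <= (0 + b)): false | a := 1 | cur := -1 | result 4
after: tot := 0 | (((-min((-(-(-b))), (-tot))) % -2) <= (0 + b)): false | a := 1 | tot := -1 | result -3
verdict: not equivalent; witness: a=-1, b=-5


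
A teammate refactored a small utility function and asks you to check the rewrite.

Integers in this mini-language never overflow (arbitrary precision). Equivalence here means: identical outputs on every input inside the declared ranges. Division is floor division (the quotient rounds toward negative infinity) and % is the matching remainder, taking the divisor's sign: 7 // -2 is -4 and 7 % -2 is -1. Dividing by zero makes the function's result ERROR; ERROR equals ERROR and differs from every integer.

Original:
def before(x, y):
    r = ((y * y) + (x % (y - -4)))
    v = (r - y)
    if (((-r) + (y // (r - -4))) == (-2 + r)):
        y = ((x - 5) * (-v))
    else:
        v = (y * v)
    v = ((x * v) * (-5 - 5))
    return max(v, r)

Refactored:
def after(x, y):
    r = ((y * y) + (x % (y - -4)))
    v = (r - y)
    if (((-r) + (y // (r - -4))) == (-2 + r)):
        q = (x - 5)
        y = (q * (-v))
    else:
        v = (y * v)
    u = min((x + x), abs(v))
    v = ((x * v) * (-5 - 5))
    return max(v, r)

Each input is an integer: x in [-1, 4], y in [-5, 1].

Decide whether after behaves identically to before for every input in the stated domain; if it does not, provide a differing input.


This is a faithful refactor — statement counts differ; and min/max/abs usage differs; and arithmetic usage differs; and local variable names differ, but the computed results match everywhere.
Tracing x=-1, y=-1: before: r=3, then v=4, then (((-r) + (y // (r - -4))) == (-2 + r)) is false, then v=-4, then v=-40, then returns 3 | after: r=3, then v=4, then (((-r) + (y // (r - -4))) == (-2 + r)) is false, then v=-4, then u=-2, then v=-40, then returns 3 — matching result 3.
Checked all 42 inputs in the declared domain: the outputs agree on every one.
verdict: equivalent


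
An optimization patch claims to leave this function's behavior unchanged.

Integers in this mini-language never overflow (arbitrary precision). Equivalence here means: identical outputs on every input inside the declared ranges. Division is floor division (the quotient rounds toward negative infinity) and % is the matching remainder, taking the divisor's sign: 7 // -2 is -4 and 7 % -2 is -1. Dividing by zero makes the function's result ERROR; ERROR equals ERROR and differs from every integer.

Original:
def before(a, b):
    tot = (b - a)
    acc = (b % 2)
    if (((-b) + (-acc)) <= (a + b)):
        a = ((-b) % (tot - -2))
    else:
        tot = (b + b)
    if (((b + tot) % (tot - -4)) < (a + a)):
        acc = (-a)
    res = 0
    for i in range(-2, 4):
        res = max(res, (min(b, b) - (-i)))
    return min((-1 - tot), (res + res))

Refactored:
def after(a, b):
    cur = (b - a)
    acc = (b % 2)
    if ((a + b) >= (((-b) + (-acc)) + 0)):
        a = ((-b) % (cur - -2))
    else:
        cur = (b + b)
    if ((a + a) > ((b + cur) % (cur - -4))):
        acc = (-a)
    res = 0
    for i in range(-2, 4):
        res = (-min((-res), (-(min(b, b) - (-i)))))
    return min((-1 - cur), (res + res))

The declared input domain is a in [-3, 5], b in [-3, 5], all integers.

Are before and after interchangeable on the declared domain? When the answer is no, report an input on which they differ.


The two are interchangeable: min/max/abs usage differs; and constant usage differs; and comparison usage differs; and arithmetic usage differs; and local variable names differ, and every declared input agrees.
Spot check at a=1, b=-2 — before: tot=-3, then acc=0, then (((-b) + (-acc)) <= (a + b)) is false, then tot=-4, then a zero divisor aborts: ERROR. after: cur=-3, then acc=0, then ((a + b) >= (((-b) + (-acc)) + 0)) is false, then cur=-4, then a zero divisor aborts: ERROR. Both give ERROR.
Every one of the 81 inputs gives matching results.
verdict: equivalent


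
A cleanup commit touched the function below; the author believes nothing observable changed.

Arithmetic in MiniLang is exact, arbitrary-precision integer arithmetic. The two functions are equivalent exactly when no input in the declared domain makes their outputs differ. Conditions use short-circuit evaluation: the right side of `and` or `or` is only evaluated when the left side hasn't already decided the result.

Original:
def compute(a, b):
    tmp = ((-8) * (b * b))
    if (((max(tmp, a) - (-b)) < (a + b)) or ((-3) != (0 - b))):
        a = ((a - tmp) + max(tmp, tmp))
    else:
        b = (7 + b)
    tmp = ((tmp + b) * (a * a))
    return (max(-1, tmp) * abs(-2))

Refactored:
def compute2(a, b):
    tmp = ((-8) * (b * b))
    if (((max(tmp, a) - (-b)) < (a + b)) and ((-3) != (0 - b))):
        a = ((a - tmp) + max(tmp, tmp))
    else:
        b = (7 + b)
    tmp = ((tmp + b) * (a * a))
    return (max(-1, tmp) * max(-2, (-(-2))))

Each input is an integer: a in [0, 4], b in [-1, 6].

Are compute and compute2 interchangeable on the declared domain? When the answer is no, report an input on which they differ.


These are not equivalent — on a=1, b=0 the outputs split (0 vs 14).
compute: tmp = 0; (((max(tmp, a) - (-b)) < (a + b)) or ((-3) != (0 - b))) -> true; a = 1; tmp = 0; return 0
compute2: tmp = 0; (((max(tmp, a) - (-b)) < (a + b)) and ((-3) != (0 - b))) -> false; b = 7; tmp = 7; return 14
verdict: not equivalent; witness: a=1, b=0


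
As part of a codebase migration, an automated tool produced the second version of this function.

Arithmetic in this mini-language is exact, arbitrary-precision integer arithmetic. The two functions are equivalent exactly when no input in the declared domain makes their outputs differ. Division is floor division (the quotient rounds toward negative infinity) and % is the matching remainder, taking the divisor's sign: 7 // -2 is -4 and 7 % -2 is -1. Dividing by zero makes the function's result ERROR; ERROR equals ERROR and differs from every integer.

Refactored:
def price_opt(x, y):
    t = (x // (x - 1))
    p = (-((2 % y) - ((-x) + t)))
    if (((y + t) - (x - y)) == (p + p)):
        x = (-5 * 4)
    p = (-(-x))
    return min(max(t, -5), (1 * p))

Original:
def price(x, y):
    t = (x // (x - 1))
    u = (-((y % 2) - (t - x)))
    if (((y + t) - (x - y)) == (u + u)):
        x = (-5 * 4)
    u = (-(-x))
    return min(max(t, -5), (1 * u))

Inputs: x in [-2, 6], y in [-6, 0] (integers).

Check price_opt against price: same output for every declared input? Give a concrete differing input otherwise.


x=-2, y=0 yields -2 from price but ERROR from price_opt.
verdict: not equivalent; witness: x=-2, y=0


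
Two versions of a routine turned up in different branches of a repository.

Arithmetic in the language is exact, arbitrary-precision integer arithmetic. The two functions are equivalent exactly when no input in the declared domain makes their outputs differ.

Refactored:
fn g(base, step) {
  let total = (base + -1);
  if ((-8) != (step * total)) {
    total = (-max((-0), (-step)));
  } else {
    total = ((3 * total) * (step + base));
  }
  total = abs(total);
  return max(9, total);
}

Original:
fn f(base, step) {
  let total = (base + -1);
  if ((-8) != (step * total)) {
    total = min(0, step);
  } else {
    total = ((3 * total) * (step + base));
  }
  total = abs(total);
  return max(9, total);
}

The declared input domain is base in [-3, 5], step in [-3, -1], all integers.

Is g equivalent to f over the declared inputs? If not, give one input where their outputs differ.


Behavior is preserved: although min/max/abs usage differs, the outputs never diverge.
One worked example (base=0, step=-3) — f: total=-1, then ((-8) != (step * total)) is true, then total=-3, then total=3, then returns 9; g: total=-1, then ((-8) != (step * total)) is true, then total=-3, then total=3, then returns 9; agreement on 9.
Checked all 27 inputs in the declared domain: the outputs agree on every one.
verdict: equivalent


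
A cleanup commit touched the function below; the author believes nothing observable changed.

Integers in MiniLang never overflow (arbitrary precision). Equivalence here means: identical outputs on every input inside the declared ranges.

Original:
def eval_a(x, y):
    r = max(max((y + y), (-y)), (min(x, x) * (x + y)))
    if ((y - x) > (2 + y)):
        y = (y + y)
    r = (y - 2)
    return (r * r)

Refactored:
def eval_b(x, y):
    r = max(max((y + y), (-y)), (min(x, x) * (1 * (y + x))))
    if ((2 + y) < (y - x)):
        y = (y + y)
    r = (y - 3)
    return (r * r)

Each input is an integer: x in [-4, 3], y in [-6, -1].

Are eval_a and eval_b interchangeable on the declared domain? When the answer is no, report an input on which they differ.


There is a counterexample at x=-4, y=-6: 196 on one side, 225 on the other.
eval_a: r := 40 | ((y - x) > (2 + y)): true | y := -12 | r := -14 | result 196
eval_b: r := 40 | ((2 + y) < (y - x)): true | y := -12 | r := -15 | result 225
verdict: not equivalent; witness: x=-4, y=-6


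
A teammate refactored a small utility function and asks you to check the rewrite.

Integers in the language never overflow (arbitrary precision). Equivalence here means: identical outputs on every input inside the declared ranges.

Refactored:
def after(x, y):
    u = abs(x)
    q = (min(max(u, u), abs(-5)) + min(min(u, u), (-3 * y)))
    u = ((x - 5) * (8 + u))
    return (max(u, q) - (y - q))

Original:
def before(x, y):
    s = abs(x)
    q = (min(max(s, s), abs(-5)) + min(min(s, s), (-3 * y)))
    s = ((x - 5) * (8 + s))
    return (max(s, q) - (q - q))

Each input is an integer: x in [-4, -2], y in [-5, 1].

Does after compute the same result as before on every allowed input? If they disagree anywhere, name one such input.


Take x=-4, y=-5.
before: s=4, then q=8, then s=-108, then returns 8
after: u=4, then q=8, then u=-108, then returns 21
8 vs 21 — the two versions disagree here.
verdict: not equivalent; witness: x=-4, y=-5


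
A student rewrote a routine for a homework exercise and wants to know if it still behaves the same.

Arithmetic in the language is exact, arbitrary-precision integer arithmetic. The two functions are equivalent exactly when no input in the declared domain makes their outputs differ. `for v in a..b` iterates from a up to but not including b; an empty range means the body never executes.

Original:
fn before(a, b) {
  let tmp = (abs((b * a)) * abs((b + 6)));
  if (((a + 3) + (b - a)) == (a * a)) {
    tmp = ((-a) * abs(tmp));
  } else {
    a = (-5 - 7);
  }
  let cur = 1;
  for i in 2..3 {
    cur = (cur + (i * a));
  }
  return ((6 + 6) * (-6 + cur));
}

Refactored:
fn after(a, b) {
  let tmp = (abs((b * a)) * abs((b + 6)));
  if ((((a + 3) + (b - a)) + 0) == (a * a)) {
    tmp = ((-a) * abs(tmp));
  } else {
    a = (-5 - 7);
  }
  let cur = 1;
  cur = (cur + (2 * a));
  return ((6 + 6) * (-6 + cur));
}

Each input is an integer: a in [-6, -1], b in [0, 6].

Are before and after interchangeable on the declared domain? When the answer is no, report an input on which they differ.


Reading the diff, among the changes: local variable names differ, and arithmetic usage differs, and constant usage differs, and statement counts differ, and loop structure differs.
Spot check at a=-6, b=4 — before: tmp := 240 | (((a + 3) + (b - a)) == (a * a)): false | a := -12 | cur := 1 | iter i=2: | cur := -23 | result -348. after: tmp := 240 | ((((a + 3) + (b - a)) + 0) == (a * a)): false | a := -12 | cur := 1 | cur := -23 | result -348. Both give -348.
An exhaustive pass over the 42 declared inputs shows identical outputs.
verdict: equivalent


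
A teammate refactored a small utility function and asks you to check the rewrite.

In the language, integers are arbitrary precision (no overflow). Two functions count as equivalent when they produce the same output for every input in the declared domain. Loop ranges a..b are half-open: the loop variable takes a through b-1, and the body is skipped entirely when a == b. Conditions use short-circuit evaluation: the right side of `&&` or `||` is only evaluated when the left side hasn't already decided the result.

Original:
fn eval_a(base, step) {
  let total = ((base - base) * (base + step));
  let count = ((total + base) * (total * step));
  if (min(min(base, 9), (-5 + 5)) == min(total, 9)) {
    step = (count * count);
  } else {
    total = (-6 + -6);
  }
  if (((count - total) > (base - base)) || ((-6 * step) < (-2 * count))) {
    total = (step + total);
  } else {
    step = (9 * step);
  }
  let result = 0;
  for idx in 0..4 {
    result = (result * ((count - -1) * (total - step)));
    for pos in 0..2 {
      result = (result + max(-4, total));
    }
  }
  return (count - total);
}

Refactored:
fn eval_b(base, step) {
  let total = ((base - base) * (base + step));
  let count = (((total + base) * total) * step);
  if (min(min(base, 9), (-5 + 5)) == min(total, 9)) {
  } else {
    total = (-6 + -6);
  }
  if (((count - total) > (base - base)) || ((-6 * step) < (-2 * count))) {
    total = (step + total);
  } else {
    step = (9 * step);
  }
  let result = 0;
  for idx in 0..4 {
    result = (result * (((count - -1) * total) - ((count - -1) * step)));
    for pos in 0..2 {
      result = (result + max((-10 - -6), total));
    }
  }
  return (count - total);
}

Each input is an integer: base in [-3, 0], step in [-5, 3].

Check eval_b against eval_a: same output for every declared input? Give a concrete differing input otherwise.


Not equivalent: base=0, step=1 separates them (0 vs -1).
eval_a: total becomes 0; next count becomes 0; next (min(min(base, 9), (-5 + 5)) == min(total, 9)) evaluates to true; next step becomes 0; next (((count - total) > (base - base)) || ((-6 * step) < (-2 * count))) evaluates to false; next step becomes 0; next result becomes 0; next at idx=0:; next result becomes 0; next at pos=0:; next result becomes 0; next at pos=1:; next result becomes 0; next at idx=1:; next result becomes 0; next at pos=0:; next result becomes 0; next at pos=1:; next result becomes 0; next at idx=2:; next result becomes 0; next at pos=0:; next result becomes 0; next at pos=1:; next result becomes 0; next at idx=3:; next result becomes 0; next at pos=0:; next result becomes 0; next at pos=1:; next result becomes 0; next final value 0
eval_b: total becomes 0; next count becomes 0; next (min(min(base, 9), (-5 + 5)) == min(total, 9)) evaluates to true; next (((count - total) > (base - base)) || ((-6 * step) < (-2 * count))) evaluates to true; next total becomes 1; next result becomes 0; next at idx=0:; next result becomes 0; next at pos=0:; next result becomes 1; next at pos=1:; next result becomes 2; next at idx=1:; next result becomes 0; next at pos=0:; next result becomes 1; next at pos=1:; next result becomes 2; next at idx=2:; next result becomes 0; next at pos=0:; next result becomes 1; next at pos=1:; next result becomes 2; next at idx=3:; next result becomes 0; next at pos=0:; next result becomes 1; next at pos=1:; next result becomes 2; next final value -1
verdict: not equivalent; witness: base=0, step=1


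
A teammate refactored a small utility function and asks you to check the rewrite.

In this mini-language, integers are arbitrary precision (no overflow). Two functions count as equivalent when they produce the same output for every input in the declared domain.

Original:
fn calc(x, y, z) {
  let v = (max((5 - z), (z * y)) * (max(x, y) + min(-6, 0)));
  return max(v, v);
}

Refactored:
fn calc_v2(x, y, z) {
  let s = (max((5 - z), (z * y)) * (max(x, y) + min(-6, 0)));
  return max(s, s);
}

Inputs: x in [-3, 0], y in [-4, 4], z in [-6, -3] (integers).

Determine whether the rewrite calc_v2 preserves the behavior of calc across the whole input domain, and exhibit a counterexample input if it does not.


Changes here: local variable names differ; the full 144-point sweep finds no disagreement.
verdict: equivalent


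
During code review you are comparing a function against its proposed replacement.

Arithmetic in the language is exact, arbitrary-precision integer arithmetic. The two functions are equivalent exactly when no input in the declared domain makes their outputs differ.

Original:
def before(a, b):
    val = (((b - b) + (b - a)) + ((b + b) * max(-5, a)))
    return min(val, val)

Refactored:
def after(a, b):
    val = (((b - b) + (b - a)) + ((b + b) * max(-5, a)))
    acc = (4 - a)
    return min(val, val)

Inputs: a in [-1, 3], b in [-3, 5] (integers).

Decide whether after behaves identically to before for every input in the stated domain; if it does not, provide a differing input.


Comparing the listings, the differences include: local variable names differ, plus arithmetic usage differs, plus statement counts differ, plus constant usage differs.
Tracing a=-1, b=1: before: val=0, then returns 0 | after: val=0, then acc=5, then returns 0 — matching result 0.
Checked all 45 inputs in the declared domain: the outputs agree on every one.
verdict: equivalent


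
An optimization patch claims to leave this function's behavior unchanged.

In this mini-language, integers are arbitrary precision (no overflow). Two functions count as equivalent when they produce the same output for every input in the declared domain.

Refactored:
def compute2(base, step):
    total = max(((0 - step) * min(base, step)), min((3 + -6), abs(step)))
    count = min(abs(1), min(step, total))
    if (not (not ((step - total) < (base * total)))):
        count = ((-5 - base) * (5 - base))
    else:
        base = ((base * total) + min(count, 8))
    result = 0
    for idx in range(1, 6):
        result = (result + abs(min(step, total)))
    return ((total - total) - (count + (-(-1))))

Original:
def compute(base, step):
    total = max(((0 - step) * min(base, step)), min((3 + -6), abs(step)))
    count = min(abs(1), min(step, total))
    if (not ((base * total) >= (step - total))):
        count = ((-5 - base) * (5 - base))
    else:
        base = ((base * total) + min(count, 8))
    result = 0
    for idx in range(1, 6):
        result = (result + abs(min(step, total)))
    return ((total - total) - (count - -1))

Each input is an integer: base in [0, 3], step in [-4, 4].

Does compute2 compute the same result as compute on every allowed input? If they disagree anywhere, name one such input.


Take base=0, step=-4.
compute: total := -3 | count := -4 | (not ((base * total) >= (step - total))): false | base := -4 | result := 0 | iter idx=1: | result := 4 | iter idx=2: | result := 8 | iter idx=3: | result := 12 | iter idx=4: | result := 16 | iter idx=5: | result := 20 | result 3
compute2: total := -3 | count := -4 | (not (not ((step - total) < (base * total)))): true | count := -25 | result := 0 | iter idx=1: | result := 4 | iter idx=2: | result := 8 | iter idx=3: | result := 12 | iter idx=4: | result := 16 | iter idx=5: | result := 20 | result 24
3 vs 24 — the two versions disagree here.
verdict: not equivalent; witness: base=0, step=-4


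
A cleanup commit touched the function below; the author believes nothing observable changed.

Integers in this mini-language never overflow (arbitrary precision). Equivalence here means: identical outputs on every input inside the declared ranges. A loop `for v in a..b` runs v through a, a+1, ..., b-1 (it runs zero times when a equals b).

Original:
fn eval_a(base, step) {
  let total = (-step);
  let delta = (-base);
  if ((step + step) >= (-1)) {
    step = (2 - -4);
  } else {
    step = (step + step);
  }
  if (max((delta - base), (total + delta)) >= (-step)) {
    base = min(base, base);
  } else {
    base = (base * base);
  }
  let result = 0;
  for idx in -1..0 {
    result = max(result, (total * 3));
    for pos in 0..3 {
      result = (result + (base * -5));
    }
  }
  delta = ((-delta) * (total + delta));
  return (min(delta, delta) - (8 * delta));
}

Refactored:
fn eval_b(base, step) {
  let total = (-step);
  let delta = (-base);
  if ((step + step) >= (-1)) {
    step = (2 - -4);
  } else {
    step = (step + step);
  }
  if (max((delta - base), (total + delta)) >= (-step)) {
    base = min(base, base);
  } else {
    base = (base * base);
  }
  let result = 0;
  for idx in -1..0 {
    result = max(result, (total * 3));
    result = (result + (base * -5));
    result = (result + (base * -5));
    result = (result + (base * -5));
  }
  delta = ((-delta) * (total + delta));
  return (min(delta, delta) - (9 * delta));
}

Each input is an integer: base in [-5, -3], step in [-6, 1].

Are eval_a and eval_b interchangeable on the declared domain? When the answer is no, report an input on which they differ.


Input base=-5, step=-6: 385 from eval_a versus 440 from eval_b.
verdict: not equivalent; witness: base=-5, step=-6


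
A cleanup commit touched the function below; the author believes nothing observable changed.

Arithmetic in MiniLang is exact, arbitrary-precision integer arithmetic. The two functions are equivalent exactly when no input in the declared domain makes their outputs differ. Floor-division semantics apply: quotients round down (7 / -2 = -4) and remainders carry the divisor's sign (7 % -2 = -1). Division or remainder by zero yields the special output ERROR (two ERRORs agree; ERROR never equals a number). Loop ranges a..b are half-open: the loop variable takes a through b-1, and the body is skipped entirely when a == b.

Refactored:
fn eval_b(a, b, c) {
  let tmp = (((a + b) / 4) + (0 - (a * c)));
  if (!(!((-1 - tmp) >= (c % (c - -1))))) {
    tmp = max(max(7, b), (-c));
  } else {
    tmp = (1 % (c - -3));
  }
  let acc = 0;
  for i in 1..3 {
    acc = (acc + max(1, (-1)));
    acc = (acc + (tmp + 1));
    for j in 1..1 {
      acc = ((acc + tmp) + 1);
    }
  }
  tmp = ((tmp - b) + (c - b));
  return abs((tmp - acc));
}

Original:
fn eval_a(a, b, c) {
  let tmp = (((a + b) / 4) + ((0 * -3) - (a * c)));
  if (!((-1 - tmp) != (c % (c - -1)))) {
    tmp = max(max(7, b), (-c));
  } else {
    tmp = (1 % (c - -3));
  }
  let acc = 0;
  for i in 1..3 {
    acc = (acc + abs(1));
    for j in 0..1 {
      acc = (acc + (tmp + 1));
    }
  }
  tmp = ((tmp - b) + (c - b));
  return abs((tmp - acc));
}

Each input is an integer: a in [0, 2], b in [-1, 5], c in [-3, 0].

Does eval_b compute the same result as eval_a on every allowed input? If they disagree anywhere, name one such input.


Take a=0, b=-1, c=-3.
eval_a: tmp becomes -1; next (!((-1 - tmp) != (c % (c - -1)))) evaluates to false; next hits division by zero so the output is ERROR
eval_b: tmp becomes -1; next (!(!((-1 - tmp) >= (c % (c - -1))))) evaluates to true; next tmp becomes 7; next acc becomes 0; next at i=1:; next acc becomes 1; next acc becomes 9; next j never enters its loop body; next at i=2:; next acc becomes 10; next acc becomes 18; next j never enters its loop body; next tmp becomes 6; next final value 12
ERROR and 12 differ, so these are not the same function on this domain.
verdict: not equivalent; witness: a=0, b=-1, c=-3


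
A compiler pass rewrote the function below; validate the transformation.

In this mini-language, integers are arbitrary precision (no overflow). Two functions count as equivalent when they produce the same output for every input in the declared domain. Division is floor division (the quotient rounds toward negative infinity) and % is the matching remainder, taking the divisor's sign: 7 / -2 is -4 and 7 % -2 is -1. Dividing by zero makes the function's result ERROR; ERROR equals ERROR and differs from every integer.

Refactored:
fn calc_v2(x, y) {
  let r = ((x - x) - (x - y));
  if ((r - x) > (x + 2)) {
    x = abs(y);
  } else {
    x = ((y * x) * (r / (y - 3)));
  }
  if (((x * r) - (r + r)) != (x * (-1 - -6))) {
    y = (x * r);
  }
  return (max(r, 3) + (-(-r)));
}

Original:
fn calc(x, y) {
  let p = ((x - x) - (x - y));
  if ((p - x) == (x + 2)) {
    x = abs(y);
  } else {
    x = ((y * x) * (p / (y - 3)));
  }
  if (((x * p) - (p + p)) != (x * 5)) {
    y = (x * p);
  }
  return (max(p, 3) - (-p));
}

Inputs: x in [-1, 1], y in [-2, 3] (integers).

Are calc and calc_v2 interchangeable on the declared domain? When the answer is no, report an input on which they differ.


These are not equivalent — on x=-1, y=3 the outputs split (ERROR vs 8).
calc: p becomes 4; next ((p - x) == (x + 2)) evaluates to false; next hits division by zero so the output is ERROR
calc_v2: r becomes 4; next ((r - x) > (x + 2)) evaluates to true; next x becomes 3; next (((x * r) - (r + r)) != (x * (-1 - -6))) evaluates to true; next y becomes 12; next final value 8
verdict: not equivalent; witness: x=-1, y=3


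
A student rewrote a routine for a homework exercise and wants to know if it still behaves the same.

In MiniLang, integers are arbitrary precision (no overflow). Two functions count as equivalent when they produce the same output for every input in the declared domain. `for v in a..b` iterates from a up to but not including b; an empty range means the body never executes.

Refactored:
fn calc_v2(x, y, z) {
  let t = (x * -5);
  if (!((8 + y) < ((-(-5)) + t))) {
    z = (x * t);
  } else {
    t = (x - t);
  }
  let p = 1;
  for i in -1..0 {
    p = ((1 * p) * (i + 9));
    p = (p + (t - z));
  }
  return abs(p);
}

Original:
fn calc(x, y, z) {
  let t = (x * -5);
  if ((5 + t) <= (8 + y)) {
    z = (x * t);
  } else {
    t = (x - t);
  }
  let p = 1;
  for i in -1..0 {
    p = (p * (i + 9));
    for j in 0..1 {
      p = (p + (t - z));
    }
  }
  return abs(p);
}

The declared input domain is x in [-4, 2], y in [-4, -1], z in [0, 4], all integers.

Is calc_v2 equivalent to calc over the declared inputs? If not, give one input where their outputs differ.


Reading the diff, among the changes: loop structure differs; and arithmetic usage differs; and local variable names differ; and boolean connective usage differs; and comparison usage differs; and statement counts differ; and constant usage differs.
Spot check at x=-2, y=-3, z=2 — calc: t = 10; ((5 + t) <= (8 + y)) -> false; t = -12; p = 1; [i=-1]; p = 8; [j=0]; p = -6; return 6. calc_v2: t = 10; (!((8 + y) < ((-(-5)) + t))) -> false; t = -12; p = 1; [i=-1]; p = 8; p = -6; return 6. Both give 6.
An exhaustive pass over the 140 declared inputs shows identical outputs.
verdict: equivalent


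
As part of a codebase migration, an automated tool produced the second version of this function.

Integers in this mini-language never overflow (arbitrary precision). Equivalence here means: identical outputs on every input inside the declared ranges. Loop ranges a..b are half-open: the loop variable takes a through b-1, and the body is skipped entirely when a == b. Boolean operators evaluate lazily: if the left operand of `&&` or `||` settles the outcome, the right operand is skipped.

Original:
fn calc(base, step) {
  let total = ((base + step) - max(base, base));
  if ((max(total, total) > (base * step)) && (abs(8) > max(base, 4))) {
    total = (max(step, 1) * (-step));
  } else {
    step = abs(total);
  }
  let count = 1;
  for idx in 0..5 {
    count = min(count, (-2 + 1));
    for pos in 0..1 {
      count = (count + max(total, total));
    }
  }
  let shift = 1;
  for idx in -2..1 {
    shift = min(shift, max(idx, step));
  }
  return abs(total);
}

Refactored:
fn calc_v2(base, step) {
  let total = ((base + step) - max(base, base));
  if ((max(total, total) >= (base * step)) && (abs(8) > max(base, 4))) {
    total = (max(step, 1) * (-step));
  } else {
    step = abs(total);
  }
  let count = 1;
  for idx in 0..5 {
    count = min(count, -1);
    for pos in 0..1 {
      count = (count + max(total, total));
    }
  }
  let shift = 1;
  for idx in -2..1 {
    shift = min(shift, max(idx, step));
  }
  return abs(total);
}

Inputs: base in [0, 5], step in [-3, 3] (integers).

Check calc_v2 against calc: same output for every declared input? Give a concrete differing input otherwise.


Not equivalent: base=1, step=2 separates them (2 vs 4).
calc: total = 2; ((max(total, total) > (base * step)) && (abs(8) > max(base, 4))) -> false; step = 2; count = 1; [idx=0]; count = -1; [pos=0]; count = 1; [idx=1]; count = -1; [pos=0]; count = 1; [idx=2]; count = -1; [pos=0]; count = 1; [idx=3]; count = -1; [pos=0]; count = 1; [idx=4]; count = -1; [pos=0]; count = 1; shift = 1; [idx=-2]; shift = 1; [idx=-1]; shift = 1; [idx=0]; shift = 1; return 2
calc_v2: total = 2; ((max(total, total) >= (base * step)) && (abs(8) > max(base, 4))) -> true; total = -4; count = 1; [idx=0]; count = -1; [pos=0]; count = -5; [idx=1]; count = -5; [pos=0]; count = -9; [idx=2]; count = -9; [pos=0]; count = -13; [idx=3]; count = -13; [pos=0]; count = -17; [idx=4]; count = -17; [pos=0]; count = -21; shift = 1; [idx=-2]; shift = 1; [idx=-1]; shift = 1; [idx=0]; shift = 1; return 4
verdict: not equivalent; witness: base=1, step=2


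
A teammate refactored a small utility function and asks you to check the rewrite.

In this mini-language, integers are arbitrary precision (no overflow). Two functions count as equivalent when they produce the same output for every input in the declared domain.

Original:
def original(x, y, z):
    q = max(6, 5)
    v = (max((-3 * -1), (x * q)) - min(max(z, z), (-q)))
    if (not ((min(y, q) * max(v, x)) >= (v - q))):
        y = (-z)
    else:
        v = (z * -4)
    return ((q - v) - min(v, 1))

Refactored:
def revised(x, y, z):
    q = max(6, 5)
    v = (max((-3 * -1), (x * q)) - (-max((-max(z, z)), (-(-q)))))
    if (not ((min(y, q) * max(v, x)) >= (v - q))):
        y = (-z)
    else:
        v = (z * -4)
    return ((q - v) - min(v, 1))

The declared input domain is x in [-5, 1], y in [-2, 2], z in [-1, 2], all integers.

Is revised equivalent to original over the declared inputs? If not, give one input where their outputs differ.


Behavior is preserved: although min/max/abs usage differs, the outputs never diverge.
One worked example (x=-2, y=2, z=-1) — original: q=6, then v=9, then (not ((min(y, q) * max(v, x)) >= (v - q))) is false, then v=4, then returns 1; revised: q=6, then v=9, then (not ((min(y, q) * max(v, x)) >= (v - q))) is false, then v=4, then returns 1; agreement on 1.
Checked all 140 inputs in the declared domain: the outputs agree on every one.
verdict: equivalent


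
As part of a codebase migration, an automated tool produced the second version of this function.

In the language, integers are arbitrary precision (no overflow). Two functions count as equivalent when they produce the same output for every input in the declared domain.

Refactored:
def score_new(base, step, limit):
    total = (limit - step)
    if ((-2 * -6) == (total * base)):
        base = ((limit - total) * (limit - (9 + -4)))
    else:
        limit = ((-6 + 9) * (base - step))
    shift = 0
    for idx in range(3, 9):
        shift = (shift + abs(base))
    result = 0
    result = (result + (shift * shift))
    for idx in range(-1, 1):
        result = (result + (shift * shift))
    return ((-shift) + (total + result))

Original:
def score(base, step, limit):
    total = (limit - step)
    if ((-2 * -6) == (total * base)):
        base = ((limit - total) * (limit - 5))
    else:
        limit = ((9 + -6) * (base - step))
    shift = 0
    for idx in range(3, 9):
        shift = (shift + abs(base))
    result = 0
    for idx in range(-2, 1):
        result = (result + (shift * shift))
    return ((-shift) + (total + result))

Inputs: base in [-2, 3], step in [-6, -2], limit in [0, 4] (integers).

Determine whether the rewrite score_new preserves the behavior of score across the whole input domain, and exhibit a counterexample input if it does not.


Reading the diff, among the changes: arithmetic usage differs, and constant usage differs, and statement counts differ, and loop structure differs.
Spot check at base=2, step=-6, limit=0 — score: total := 6 | ((-2 * -6) == (total * base)): true | base := 30 | shift := 0 | iter idx=3: | shift := 30 | iter idx=4: | shift := 60 | iter idx=5: | shift := 90 | iter idx=6: | shift := 120 | iter idx=7: | shift := 150 | iter idx=8: | shift := 180 | result := 0 | iter idx=-2: | result := 32400 | iter idx=-1: | result := 64800 | iter idx=0: | result := 97200 | result 97026. score_new: total := 6 | ((-2 * -6) == (total * base)): true | base := 30 | shift := 0 | iter idx=3: | shift := 30 | iter idx=4: | shift := 60 | iter idx=5: | shift := 90 | iter idx=6: | shift := 120 | iter idx=7: | shift := 150 | iter idx=8: | shift := 180 | result := 0 | result := 32400 | iter idx=-1: | result := 64800 | iter idx=0: | result := 97200 | result 97026. Both give 97026.
An exhaustive pass over the 150 declared inputs shows identical outputs.
verdict: equivalent
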